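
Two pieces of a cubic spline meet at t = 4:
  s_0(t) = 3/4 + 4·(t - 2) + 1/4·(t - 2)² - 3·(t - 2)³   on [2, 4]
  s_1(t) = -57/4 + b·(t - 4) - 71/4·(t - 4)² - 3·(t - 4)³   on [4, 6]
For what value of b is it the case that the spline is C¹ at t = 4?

-31

s_0'(t) = 4 + 1/2·(t - 2) - 9·(t - 2)², so s_0'(4) = -31. On the right, s_1'(4) = b, so b = -31.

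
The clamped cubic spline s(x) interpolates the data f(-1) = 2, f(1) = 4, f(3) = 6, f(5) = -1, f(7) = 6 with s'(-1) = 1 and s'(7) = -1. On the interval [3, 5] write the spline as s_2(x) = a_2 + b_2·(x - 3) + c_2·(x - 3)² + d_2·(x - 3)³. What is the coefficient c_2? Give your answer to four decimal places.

-3.1250

Write M_i for s''(x_i). With h_i = 2, 2, 2, 2 and divided differences Δ_i = 1, 1, -7/2, 7/2, the continuity of s' gives the tridiagonal system
  2·M_0 + 8·M_1 + 2·M_2 = 6(Δ_1 - Δ_0) = 0
  2·M_1 + 8·M_2 + 2·M_3 = 6(Δ_2 - Δ_1) = -27
  2·M_2 + 8·M_3 + 2·M_4 = 6(Δ_3 - Δ_2) = 42
Clamped end conditions give two more equations: 2h_0·M_0 + h_0·M_1 = 6(Δ_0 - s'(-1)) = 0 and h_3·M_3 + 2h_3·M_4 = 6(s'(7) - Δ_3) = -27.
Hence M_0 = -25/28, M_1 = 25/14, M_2 = -25/4, M_3 = 68/7, M_4 = -325/28.
On [3, 5], with s_2(x) = a_2 + b_2·(x - 3) + c_2·(x - 3)² + d_2·(x - 3)³: c_2 = M_2/2 = -25/8, d_2 = (M_3 - M_2)/(6h_2) = 149/112, b_2 = Δ_2 - h_2(2M_2 + M_3)/6 = -18/7.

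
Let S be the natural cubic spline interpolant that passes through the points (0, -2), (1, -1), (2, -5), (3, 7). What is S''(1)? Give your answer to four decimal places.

With M_i denoting the second derivative at x_i, h_i = 1, 1, 1, and Δ_i = (y_(i+1) − y_i)/h_i = 1, -4, 12:
  1·M_0 + 4·M_1 + 1·M_2 = 6(Δ_1 - Δ_0) = -30
  1·M_1 + 4·M_2 + 1·M_3 = 6(Δ_2 - Δ_1) = 96
Natural end conditions: M_0 = M_3 = 0.
Solving: M_0 = 0, M_1 = -72/5, M_2 = 138/5, M_3 = 0.

-14.4000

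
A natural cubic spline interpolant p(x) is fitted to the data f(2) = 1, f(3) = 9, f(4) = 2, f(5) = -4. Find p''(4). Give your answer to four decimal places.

7.6000

With m_i denoting the second derivative at x_i, h_i = 1, 1, 1, and Δ_i = (y_(i+1) − y_i)/h_i = 8, -7, -6:
  1·m_0 + 4·m_1 + 1·m_2 = 6(Δ_1 - Δ_0) = -90
  1·m_1 + 4·m_2 + 1·m_3 = 6(Δ_2 - Δ_1) = 6
Natural end conditions: m_0 = m_3 = 0.
Forward elimination and back-substitution give m_0 = 0, m_1 = -122/5, m_2 = 38/5, m_3 = 0.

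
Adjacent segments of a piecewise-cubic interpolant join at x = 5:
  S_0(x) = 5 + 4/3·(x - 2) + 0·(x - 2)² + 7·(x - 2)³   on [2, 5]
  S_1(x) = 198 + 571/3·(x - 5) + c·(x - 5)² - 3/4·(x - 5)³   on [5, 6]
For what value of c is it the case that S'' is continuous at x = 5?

S_0''(x) = 0 + 42·(x - 2), so S_0''(5) = 126. On the right, S_1''(5) = 2c, so c = 63.

63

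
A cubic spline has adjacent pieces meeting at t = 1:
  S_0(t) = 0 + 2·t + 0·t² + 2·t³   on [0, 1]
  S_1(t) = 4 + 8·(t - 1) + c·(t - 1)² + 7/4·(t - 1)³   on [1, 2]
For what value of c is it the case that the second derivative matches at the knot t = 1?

6

S_0''(t) = 0 + 12·t, so S_0''(1) = 12. On the right, S_1''(1) = 2c, so c = 6.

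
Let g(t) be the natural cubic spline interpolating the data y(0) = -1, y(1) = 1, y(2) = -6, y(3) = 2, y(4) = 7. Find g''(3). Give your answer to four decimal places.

Let M_i = g''(x_i). Step sizes h_i = 1, 1, 1, 1; slopes of the chords Δ_i = (y_(i+1) - y_i)/h_i = 2, -7, 8, 5.
  1·M_0 + 4·M_1 + 1·M_2 = 6(Δ_1 - Δ_0) = -54
  1·M_1 + 4·M_2 + 1·M_3 = 6(Δ_2 - Δ_1) = 90
  1·M_2 + 4·M_3 + 1·M_4 = 6(Δ_3 - Δ_2) = -18
Natural end conditions: M_0 = M_4 = 0.
Solving: M_0 = 0, M_1 = -297/14, M_2 = 216/7, M_3 = -171/14, M_4 = 0.

-12.2143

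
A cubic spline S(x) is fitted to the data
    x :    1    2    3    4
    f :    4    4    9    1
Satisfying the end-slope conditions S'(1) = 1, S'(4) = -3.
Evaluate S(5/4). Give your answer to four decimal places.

Put M_i = S'' at the i-th knot. Here h = (1, 1, 1) and Δ = (0, 5, -8), so the interior equations h_(i-1)·M_(i-1) + 2(h_(i-1)+h_i)·M_i + h_i·M_(i+1) = 6(Δ_i − Δ_(i-1)) read
  1·M_0 + 4·M_1 + 1·M_2 = 6(Δ_1 - Δ_0) = 30
  1·M_1 + 4·M_2 + 1·M_3 = 6(Δ_2 - Δ_1) = -78
Clamped end conditions give two more equations: 2h_0·M_0 + h_0·M_1 = 6(Δ_0 - S'(1)) = -6 and h_2·M_2 + 2h_2·M_3 = 6(S'(4) - Δ_2) = 30.
Hence M_0 = -184/15, M_1 = 278/15, M_2 = -478/15, M_3 = 464/15.
On [1, 2], S(x) = 4 + 1·(x - 1) - 92/15·(x - 1)² + 77/15·(x - 1)³.
With (x - 1) = 1/4: S(5/4) = 1263/320.

3.9469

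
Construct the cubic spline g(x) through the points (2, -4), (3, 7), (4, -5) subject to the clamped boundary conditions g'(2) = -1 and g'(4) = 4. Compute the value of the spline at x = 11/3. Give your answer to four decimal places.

Put M_i = g'' at the i-th knot. Here h = (1, 1) and Δ = (11, -12), so the interior equations h_(i-1)·M_(i-1) + 2(h_(i-1)+h_i)·M_i + h_i·M_(i+1) = 6(Δ_i − Δ_(i-1)) read
  1·M_0 + 4·M_1 + 1·M_2 = 6(Δ_1 - Δ_0) = -138
Clamped end conditions give two more equations: 2h_0·M_0 + h_0·M_1 = 6(Δ_0 - g'(2)) = 72 and h_1·M_1 + 2h_1·M_2 = 6(g'(4) - Δ_1) = 96.
Solving the tridiagonal system: M_0 = 73, M_1 = -74, M_2 = 85.
On [3, 4], g(x) = 7 - 3/2·(x - 3) - 37·(x - 3)² + 53/2·(x - 3)³.
With (x - 3) = 2/3: g(11/3) = -70/27.

-2.5926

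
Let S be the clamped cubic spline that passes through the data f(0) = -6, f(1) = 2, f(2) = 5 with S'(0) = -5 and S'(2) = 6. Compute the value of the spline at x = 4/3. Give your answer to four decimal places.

Put m_i = S'' at the i-th knot. Here h = (1, 1) and Δ = (8, 3), so the interior equations h_(i-1)·m_(i-1) + 2(h_(i-1)+h_i)·m_i + h_i·m_(i+1) = 6(Δ_i − Δ_(i-1)) read
  1·m_0 + 4·m_1 + 1·m_2 = 6(Δ_1 - Δ_0) = -30
Clamped end conditions give two more equations: 2h_0·m_0 + h_0·m_1 = 6(Δ_0 - S'(0)) = 78 and h_1·m_1 + 2h_1·m_2 = 6(S'(2) - Δ_1) = 18.
Hence m_0 = 52, m_1 = -26, m_2 = 22.
On [1, 2], S(x) = 2 + 8·(x - 1) - 13·(x - 1)² + 8·(x - 1)³.
With (x - 1) = 1/3: S(4/3) = 95/27.

3.5185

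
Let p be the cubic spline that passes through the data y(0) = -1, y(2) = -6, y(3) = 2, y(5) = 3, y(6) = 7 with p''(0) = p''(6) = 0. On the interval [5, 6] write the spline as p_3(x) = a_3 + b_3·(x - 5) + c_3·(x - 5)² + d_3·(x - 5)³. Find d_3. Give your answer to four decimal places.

-1.2554

Let m_i = p''(x_i). Step sizes h_i = 2, 1, 2, 1; slopes of the chords Δ_i = (y_(i+1) - y_i)/h_i = -5/2, 8, 1/2, 4.
  2·m_0 + 6·m_1 + 1·m_2 = 6(Δ_1 - Δ_0) = 63
  1·m_1 + 6·m_2 + 2·m_3 = 6(Δ_2 - Δ_1) = -45
  2·m_2 + 6·m_3 + 1·m_4 = 6(Δ_3 - Δ_2) = 21
Natural end conditions: m_0 = m_4 = 0.
Solving the tridiagonal system: m_0 = 0, m_1 = 388/31, m_2 = -375/31, m_3 = 467/62, m_4 = 0.
On [5, 6], with p_3(x) = a_3 + b_3·(x - 5) + c_3·(x - 5)² + d_3·(x - 5)³: c_3 = m_3/2 = 467/124, d_3 = (m_4 - m_3)/(6h_3) = -467/372, b_3 = Δ_3 - h_3(2m_3 + m_4)/6 = 277/186.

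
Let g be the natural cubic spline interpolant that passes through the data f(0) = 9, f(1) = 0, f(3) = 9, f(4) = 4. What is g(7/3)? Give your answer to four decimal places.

6.1852

Let M_i = g''(x_i). Step sizes h_i = 1, 2, 1; slopes of the chords Δ_i = (y_(i+1) - y_i)/h_i = -9, 9/2, -5.
  1·M_0 + 6·M_1 + 2·M_2 = 6(Δ_1 - Δ_0) = 81
  2·M_1 + 6·M_2 + 1·M_3 = 6(Δ_2 - Δ_1) = -57
Natural end conditions: M_0 = M_3 = 0.
Solving: M_0 = 0, M_1 = 75/4, M_2 = -63/4, M_3 = 0.
On [1, 3], g(x) = 0 - 11/4·(x - 1) + 75/8·(x - 1)² - 23/8·(x - 1)³.
With (x - 1) = 4/3: g(7/3) = 167/27.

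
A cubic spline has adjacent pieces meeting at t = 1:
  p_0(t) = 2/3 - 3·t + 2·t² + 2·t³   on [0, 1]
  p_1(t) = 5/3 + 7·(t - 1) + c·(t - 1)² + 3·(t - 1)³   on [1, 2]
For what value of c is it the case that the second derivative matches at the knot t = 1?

p_0''(t) = 4 + 12·t, so p_0''(1) = 16. On the right, p_1''(1) = 2c, so c = 8.

8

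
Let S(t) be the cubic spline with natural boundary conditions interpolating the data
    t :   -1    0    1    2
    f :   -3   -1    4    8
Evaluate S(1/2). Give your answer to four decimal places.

Let M_i = S''(x_i). Step sizes h_i = 1, 1, 1; slopes of the chords Δ_i = (y_(i+1) - y_i)/h_i = 2, 5, 4.
  1·M_0 + 4·M_1 + 1·M_2 = 6(Δ_1 - Δ_0) = 18
  1·M_1 + 4·M_2 + 1·M_3 = 6(Δ_2 - Δ_1) = -6
Natural end conditions: M_0 = M_3 = 0.
Forward elimination and back-substitution give M_0 = 0, M_1 = 26/5, M_2 = -14/5, M_3 = 0.
On [0, 1], S(t) = -1 + 56/15·t + 13/5·t² - 4/3·t³.
With t = 1/2: S(1/2) = 27/20.

1.3500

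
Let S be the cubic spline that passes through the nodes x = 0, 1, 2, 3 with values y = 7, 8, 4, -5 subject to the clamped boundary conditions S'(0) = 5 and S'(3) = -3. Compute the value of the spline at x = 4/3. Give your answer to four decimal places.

With M_i denoting the second derivative at x_i, h_i = 1, 1, 1, and Δ_i = (y_(i+1) − y_i)/h_i = 1, -4, -9:
  1·M_0 + 4·M_1 + 1·M_2 = 6(Δ_1 - Δ_0) = -30
  1·M_1 + 4·M_2 + 1·M_3 = 6(Δ_2 - Δ_1) = -30
Clamped end conditions give two more equations: 2h_0·M_0 + h_0·M_1 = 6(Δ_0 - S'(0)) = -24 and h_2·M_2 + 2h_2·M_3 = 6(S'(3) - Δ_2) = 36.
Hence M_0 = -34/3, M_1 = -4/3, M_2 = -40/3, M_3 = 74/3.
On [1, 2], S(x) = 8 - 4/3·(x - 1) - 2/3·(x - 1)² - 2·(x - 1)³.
With (x - 1) = 1/3: S(4/3) = 200/27.

7.4074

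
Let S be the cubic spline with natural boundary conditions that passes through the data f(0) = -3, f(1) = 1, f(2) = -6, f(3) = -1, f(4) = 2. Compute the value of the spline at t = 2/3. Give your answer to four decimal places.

1.0886

Write σ_i for S''(x_i). With h_i = 1, 1, 1, 1 and divided differences Δ_i = 4, -7, 5, 3, the continuity of S' gives the tridiagonal system
  1·σ_0 + 4·σ_1 + 1·σ_2 = 6(Δ_1 - Δ_0) = -66
  1·σ_1 + 4·σ_2 + 1·σ_3 = 6(Δ_2 - Δ_1) = 72
  1·σ_2 + 4·σ_3 + 1·σ_4 = 6(Δ_3 - Δ_2) = -12
Natural end conditions: σ_0 = σ_4 = 0.
Solving: σ_0 = 0, σ_1 = -645/28, σ_2 = 183/7, σ_3 = -267/28, σ_4 = 0.
On [0, 1], S(t) = -3 + 439/56·t + 0·t² - 215/56·t³.
With t = 2/3: S(2/3) = 823/756.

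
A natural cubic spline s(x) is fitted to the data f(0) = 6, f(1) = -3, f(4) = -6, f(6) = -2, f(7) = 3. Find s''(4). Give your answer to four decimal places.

-0.7310

Put σ_i = s'' at the i-th knot. Here h = (1, 3, 2, 1) and Δ = (-9, -1, 2, 5), so the interior equations h_(i-1)·σ_(i-1) + 2(h_(i-1)+h_i)·σ_i + h_i·σ_(i+1) = 6(Δ_i − Δ_(i-1)) read
  1·σ_0 + 8·σ_1 + 3·σ_2 = 6(Δ_1 - Δ_0) = 48
  3·σ_1 + 10·σ_2 + 2·σ_3 = 6(Δ_2 - Δ_1) = 18
  2·σ_2 + 6·σ_3 + 1·σ_4 = 6(Δ_3 - Δ_2) = 18
Natural end conditions: σ_0 = σ_4 = 0.
Solving the tridiagonal system: σ_0 = 0, σ_1 = 1236/197, σ_2 = -144/197, σ_3 = 639/197, σ_4 = 0.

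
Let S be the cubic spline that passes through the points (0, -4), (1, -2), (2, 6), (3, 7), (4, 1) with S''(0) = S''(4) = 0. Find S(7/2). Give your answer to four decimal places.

With M_i denoting the second derivative at x_i, h_i = 1, 1, 1, 1, and Δ_i = (y_(i+1) − y_i)/h_i = 2, 8, 1, -6:
  1·M_0 + 4·M_1 + 1·M_2 = 6(Δ_1 - Δ_0) = 36
  1·M_1 + 4·M_2 + 1·M_3 = 6(Δ_2 - Δ_1) = -42
  1·M_2 + 4·M_3 + 1·M_4 = 6(Δ_3 - Δ_2) = -42
Natural end conditions: M_0 = M_4 = 0.
Hence M_0 = 0, M_1 = 333/28, M_2 = -81/7, M_3 = -213/28, M_4 = 0.
On [3, 4], S(x) = 7 - 97/28·(x - 3) - 213/56·(x - 3)² + 71/56·(x - 3)³.
With (x - 3) = 1/2: S(7/2) = 2005/448.

4.4754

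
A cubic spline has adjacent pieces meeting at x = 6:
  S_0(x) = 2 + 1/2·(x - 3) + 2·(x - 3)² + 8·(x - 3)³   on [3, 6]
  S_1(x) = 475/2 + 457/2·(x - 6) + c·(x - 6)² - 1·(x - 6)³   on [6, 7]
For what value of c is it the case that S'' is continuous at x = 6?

S_0''(x) = 4 + 48·(x - 3), so S_0''(6) = 148. On the right, S_1''(6) = 2c, so c = 74.

74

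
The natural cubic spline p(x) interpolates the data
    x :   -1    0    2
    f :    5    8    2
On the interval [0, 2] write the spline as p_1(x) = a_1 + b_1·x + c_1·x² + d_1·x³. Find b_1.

Write M_i for p''(x_i). With h_i = 1, 2 and divided differences Δ_i = 3, -3, the continuity of p' gives the tridiagonal system
  1·M_0 + 6·M_1 + 2·M_2 = 6(Δ_1 - Δ_0) = -36
Natural end conditions: M_0 = M_2 = 0.
Solving the tridiagonal system: M_0 = 0, M_1 = -6, M_2 = 0.
On [0, 2], with p_1(x) = a_1 + b_1·x + c_1·x² + d_1·x³: c_1 = M_1/2 = -3, d_1 = (M_2 - M_1)/(6h_1) = 1/2, b_1 = Δ_1 - h_1(2M_1 + M_2)/6 = 1.

1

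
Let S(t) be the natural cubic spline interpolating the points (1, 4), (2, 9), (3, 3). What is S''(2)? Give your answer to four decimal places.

With σ_i denoting the second derivative at x_i, h_i = 1, 1, and Δ_i = (y_(i+1) − y_i)/h_i = 5, -6:
  1·σ_0 + 4·σ_1 + 1·σ_2 = 6(Δ_1 - Δ_0) = -66
Natural end conditions: σ_0 = σ_2 = 0.
Solving: σ_0 = 0, σ_1 = -33/2, σ_2 = 0.

-16.5000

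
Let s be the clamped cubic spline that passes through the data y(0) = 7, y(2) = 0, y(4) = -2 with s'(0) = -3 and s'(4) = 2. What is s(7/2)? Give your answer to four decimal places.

Let σ_i = s''(x_i). Step sizes h_i = 2, 2; slopes of the chords Δ_i = (y_(i+1) - y_i)/h_i = -7/2, -1.
  2·σ_0 + 8·σ_1 + 2·σ_2 = 6(Δ_1 - Δ_0) = 15
Clamped end conditions give two more equations: 2h_0·σ_0 + h_0·σ_1 = 6(Δ_0 - s'(0)) = -3 and h_1·σ_1 + 2h_1·σ_2 = 6(s'(4) - Δ_1) = 18.
Solving the tridiagonal system: σ_0 = -11/8, σ_1 = 5/4, σ_2 = 31/8.
On [2, 4], s(x) = 0 - 25/8·(x - 2) + 5/8·(x - 2)² + 7/32·(x - 2)³.
With (x - 2) = 3/2: s(7/2) = -651/256.

-2.5430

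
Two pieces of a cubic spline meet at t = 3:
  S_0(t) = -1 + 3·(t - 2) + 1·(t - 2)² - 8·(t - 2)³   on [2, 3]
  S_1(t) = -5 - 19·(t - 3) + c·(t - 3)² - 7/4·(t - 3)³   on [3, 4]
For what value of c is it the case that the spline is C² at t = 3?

-23

S_0''(t) = 2 - 48·(t - 2), so S_0''(3) = -46. On the right, S_1''(3) = 2c, so c = -23.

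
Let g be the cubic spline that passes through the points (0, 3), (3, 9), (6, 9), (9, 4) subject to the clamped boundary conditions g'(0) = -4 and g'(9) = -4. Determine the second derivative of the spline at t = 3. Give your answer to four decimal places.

Write m_i for g''(x_i). With h_i = 3, 3, 3 and divided differences Δ_i = 2, 0, -5/3, the continuity of g' gives the tridiagonal system
  3·m_0 + 12·m_1 + 3·m_2 = 6(Δ_1 - Δ_0) = -12
  3·m_1 + 12·m_2 + 3·m_3 = 6(Δ_2 - Δ_1) = -10
Clamped end conditions give two more equations: 2h_0·m_0 + h_0·m_1 = 6(Δ_0 - g'(0)) = 36 and h_2·m_2 + 2h_2·m_3 = 6(g'(9) - Δ_2) = -14.
Hence m_0 = 338/45, m_1 = -136/45, m_2 = 26/45, m_3 = -118/45.

-3.0222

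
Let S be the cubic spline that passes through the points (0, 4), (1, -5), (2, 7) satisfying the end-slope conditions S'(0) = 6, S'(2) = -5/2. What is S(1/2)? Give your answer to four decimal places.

0.0781

Put M_i = S'' at the i-th knot. Here h = (1, 1) and Δ = (-9, 12), so the interior equations h_(i-1)·M_(i-1) + 2(h_(i-1)+h_i)·M_i + h_i·M_(i+1) = 6(Δ_i − Δ_(i-1)) read
  1·M_0 + 4·M_1 + 1·M_2 = 6(Δ_1 - Δ_0) = 126
Clamped end conditions give two more equations: 2h_0·M_0 + h_0·M_1 = 6(Δ_0 - S'(0)) = -90 and h_1·M_1 + 2h_1·M_2 = 6(S'(2) - Δ_1) = -87.
Solving: M_0 = -323/4, M_1 = 143/2, M_2 = -317/4.
On [0, 1], S(x) = 4 + 6·x - 323/8·x² + 203/8·x³.
With x = 1/2: S(1/2) = 5/64.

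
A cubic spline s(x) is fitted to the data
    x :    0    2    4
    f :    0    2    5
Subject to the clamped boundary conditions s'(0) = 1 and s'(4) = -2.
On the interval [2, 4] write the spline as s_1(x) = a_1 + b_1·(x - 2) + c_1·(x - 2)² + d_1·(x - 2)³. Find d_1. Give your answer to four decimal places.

Write M_i for s''(x_i). With h_i = 2, 2 and divided differences Δ_i = 1, 3/2, the continuity of s' gives the tridiagonal system
  2·M_0 + 8·M_1 + 2·M_2 = 6(Δ_1 - Δ_0) = 3
Clamped end conditions give two more equations: 2h_0·M_0 + h_0·M_1 = 6(Δ_0 - s'(0)) = 0 and h_1·M_1 + 2h_1·M_2 = 6(s'(4) - Δ_1) = -21.
Solving the tridiagonal system: M_0 = -9/8, M_1 = 9/4, M_2 = -51/8.
On [2, 4], with s_1(x) = a_1 + b_1·(x - 2) + c_1·(x - 2)² + d_1·(x - 2)³: c_1 = M_1/2 = 9/8, d_1 = (M_2 - M_1)/(6h_1) = -23/32, b_1 = Δ_1 - h_1(2M_1 + M_2)/6 = 17/8.

-0.7188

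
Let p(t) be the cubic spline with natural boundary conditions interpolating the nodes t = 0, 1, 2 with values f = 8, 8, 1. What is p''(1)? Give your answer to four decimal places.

-10.5000

With m_i denoting the second derivative at x_i, h_i = 1, 1, and Δ_i = (y_(i+1) − y_i)/h_i = 0, -7:
  1·m_0 + 4·m_1 + 1·m_2 = 6(Δ_1 - Δ_0) = -42
Natural end conditions: m_0 = m_2 = 0.
Forward elimination and back-substitution give m_0 = 0, m_1 = -21/2, m_2 = 0.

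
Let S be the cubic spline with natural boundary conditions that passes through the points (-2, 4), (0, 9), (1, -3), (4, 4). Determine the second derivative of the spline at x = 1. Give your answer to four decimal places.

Put M_i = S'' at the i-th knot. Here h = (2, 1, 3) and Δ = (5/2, -12, 7/3), so the interior equations h_(i-1)·M_(i-1) + 2(h_(i-1)+h_i)·M_i + h_i·M_(i+1) = 6(Δ_i − Δ_(i-1)) read
  2·M_0 + 6·M_1 + 1·M_2 = 6(Δ_1 - Δ_0) = -87
  1·M_1 + 8·M_2 + 3·M_3 = 6(Δ_2 - Δ_1) = 86
Natural end conditions: M_0 = M_3 = 0.
Solving: M_0 = 0, M_1 = -782/47, M_2 = 603/47, M_3 = 0.

12.8298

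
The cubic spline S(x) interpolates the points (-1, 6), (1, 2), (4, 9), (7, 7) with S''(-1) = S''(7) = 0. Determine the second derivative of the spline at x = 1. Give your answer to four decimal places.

Let m_i = S''(x_i). Step sizes h_i = 2, 3, 3; slopes of the chords Δ_i = (y_(i+1) - y_i)/h_i = -2, 7/3, -2/3.
  2·m_0 + 10·m_1 + 3·m_2 = 6(Δ_1 - Δ_0) = 26
  3·m_1 + 12·m_2 + 3·m_3 = 6(Δ_2 - Δ_1) = -18
Natural end conditions: m_0 = m_3 = 0.
Solving: m_0 = 0, m_1 = 122/37, m_2 = -86/37, m_3 = 0.

3.2973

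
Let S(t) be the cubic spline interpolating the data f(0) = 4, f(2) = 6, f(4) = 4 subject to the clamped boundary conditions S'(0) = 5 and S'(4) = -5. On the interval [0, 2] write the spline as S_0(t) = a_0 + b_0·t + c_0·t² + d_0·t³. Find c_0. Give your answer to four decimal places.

With m_i denoting the second derivative at x_i, h_i = 2, 2, and Δ_i = (y_(i+1) − y_i)/h_i = 1, -1:
  2·m_0 + 8·m_1 + 2·m_2 = 6(Δ_1 - Δ_0) = -12
Clamped end conditions give two more equations: 2h_0·m_0 + h_0·m_1 = 6(Δ_0 - S'(0)) = -24 and h_1·m_1 + 2h_1·m_2 = 6(S'(4) - Δ_1) = -24.
Solving the tridiagonal system: m_0 = -7, m_1 = 2, m_2 = -7.
On [0, 2], with S_0(t) = a_0 + b_0·t + c_0·t² + d_0·t³: c_0 = m_0/2 = -7/2, d_0 = (m_1 - m_0)/(6h_0) = 3/4, b_0 = Δ_0 - h_0(2m_0 + m_1)/6 = 5.

-3.5000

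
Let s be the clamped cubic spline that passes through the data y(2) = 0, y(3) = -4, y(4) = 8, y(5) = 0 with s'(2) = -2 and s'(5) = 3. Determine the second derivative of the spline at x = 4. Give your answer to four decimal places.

Write M_i for s''(x_i). With h_i = 1, 1, 1 and divided differences Δ_i = -4, 12, -8, the continuity of s' gives the tridiagonal system
  1·M_0 + 4·M_1 + 1·M_2 = 6(Δ_1 - Δ_0) = 96
  1·M_1 + 4·M_2 + 1·M_3 = 6(Δ_2 - Δ_1) = -120
Clamped end conditions give two more equations: 2h_0·M_0 + h_0·M_1 = 6(Δ_0 - s'(2)) = -12 and h_2·M_2 + 2h_2·M_3 = 6(s'(5) - Δ_2) = 66.
Hence M_0 = -86/3, M_1 = 136/3, M_2 = -170/3, M_3 = 184/3.

-56.6667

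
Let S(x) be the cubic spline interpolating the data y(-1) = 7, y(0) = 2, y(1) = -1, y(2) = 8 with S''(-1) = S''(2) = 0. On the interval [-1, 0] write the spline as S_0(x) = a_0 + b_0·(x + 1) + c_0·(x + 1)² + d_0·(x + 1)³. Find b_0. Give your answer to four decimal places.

Let σ_i = S''(x_i). Step sizes h_i = 1, 1, 1; slopes of the chords Δ_i = (y_(i+1) - y_i)/h_i = -5, -3, 9.
  1·σ_0 + 4·σ_1 + 1·σ_2 = 6(Δ_1 - Δ_0) = 12
  1·σ_1 + 4·σ_2 + 1·σ_3 = 6(Δ_2 - Δ_1) = 72
Natural end conditions: σ_0 = σ_3 = 0.
Hence σ_0 = 0, σ_1 = -8/5, σ_2 = 92/5, σ_3 = 0.
On [-1, 0], with S_0(x) = a_0 + b_0·(x + 1) + c_0·(x + 1)² + d_0·(x + 1)³: c_0 = σ_0/2 = 0, d_0 = (σ_1 - σ_0)/(6h_0) = -4/15, b_0 = Δ_0 - h_0(2σ_0 + σ_1)/6 = -71/15.

-4.7333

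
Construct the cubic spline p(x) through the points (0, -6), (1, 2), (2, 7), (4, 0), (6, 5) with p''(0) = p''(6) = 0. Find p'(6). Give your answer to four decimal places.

4.8810

Let σ_i = p''(x_i). Step sizes h_i = 1, 1, 2, 2; slopes of the chords Δ_i = (y_(i+1) - y_i)/h_i = 8, 5, -7/2, 5/2.
  1·σ_0 + 4·σ_1 + 1·σ_2 = 6(Δ_1 - Δ_0) = -18
  1·σ_1 + 6·σ_2 + 2·σ_3 = 6(Δ_2 - Δ_1) = -51
  2·σ_2 + 8·σ_3 + 2·σ_4 = 6(Δ_3 - Δ_2) = 36
Natural end conditions: σ_0 = σ_4 = 0.
Hence σ_0 = 0, σ_1 = -13/7, σ_2 = -74/7, σ_3 = 50/7, σ_4 = 0.
On [4, 6], p'(x) = b_3 + 2c_3·(x - 4) + 3d_3·(x - 4)² with b_3 = Δ_3 - h_3(2σ_3 + σ_4)/6 = -95/42, c_3 = σ_3/2 = 25/7, d_3 = (σ_4 - σ_3)/(6h_3) = -25/42. So p'(6) = 205/42.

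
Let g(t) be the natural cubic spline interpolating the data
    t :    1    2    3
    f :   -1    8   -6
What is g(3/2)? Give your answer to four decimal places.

With M_i denoting the second derivative at x_i, h_i = 1, 1, and Δ_i = (y_(i+1) − y_i)/h_i = 9, -14:
  1·M_0 + 4·M_1 + 1·M_2 = 6(Δ_1 - Δ_0) = -138
Natural end conditions: M_0 = M_2 = 0.
Hence M_0 = 0, M_1 = -69/2, M_2 = 0.
On [1, 2], g(t) = -1 + 59/4·(t - 1) + 0·(t - 1)² - 23/4·(t - 1)³.
With (t - 1) = 1/2: g(3/2) = 181/32.

5.6563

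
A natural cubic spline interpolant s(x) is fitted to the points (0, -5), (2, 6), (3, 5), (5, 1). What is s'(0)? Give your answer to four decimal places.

Put σ_i = s'' at the i-th knot. Here h = (2, 1, 2) and Δ = (11/2, -1, -2), so the interior equations h_(i-1)·σ_(i-1) + 2(h_(i-1)+h_i)·σ_i + h_i·σ_(i+1) = 6(Δ_i − Δ_(i-1)) read
  2·σ_0 + 6·σ_1 + 1·σ_2 = 6(Δ_1 - Δ_0) = -39
  1·σ_1 + 6·σ_2 + 2·σ_3 = 6(Δ_2 - Δ_1) = -6
Natural end conditions: σ_0 = σ_3 = 0.
Forward elimination and back-substitution give σ_0 = 0, σ_1 = -228/35, σ_2 = 3/35, σ_3 = 0.
On [0, 2], s'(x) = b_0 + 2c_0·x + 3d_0·x² with b_0 = Δ_0 - h_0(2σ_0 + σ_1)/6 = 537/70, c_0 = σ_0/2 = 0, d_0 = (σ_1 - σ_0)/(6h_0) = -19/35. So s'(0) = 537/70.

7.6714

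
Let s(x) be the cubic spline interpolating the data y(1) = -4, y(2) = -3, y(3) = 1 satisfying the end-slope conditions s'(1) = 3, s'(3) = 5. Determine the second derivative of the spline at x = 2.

7

Let σ_i = s''(x_i). Step sizes h_i = 1, 1; slopes of the chords Δ_i = (y_(i+1) - y_i)/h_i = 1, 4.
  1·σ_0 + 4·σ_1 + 1·σ_2 = 6(Δ_1 - Δ_0) = 18
Clamped end conditions give two more equations: 2h_0·σ_0 + h_0·σ_1 = 6(Δ_0 - s'(1)) = -12 and h_1·σ_1 + 2h_1·σ_2 = 6(s'(3) - Δ_1) = 6.
Hence σ_0 = -19/2, σ_1 = 7, σ_2 = -1/2.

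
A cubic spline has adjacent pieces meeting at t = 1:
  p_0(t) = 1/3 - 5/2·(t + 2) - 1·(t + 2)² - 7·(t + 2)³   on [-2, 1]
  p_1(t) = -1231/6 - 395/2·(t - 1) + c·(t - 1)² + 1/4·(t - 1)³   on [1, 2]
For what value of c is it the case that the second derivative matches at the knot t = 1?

p_0''(t) = -2 - 42·(t + 2), so p_0''(1) = -128. On the right, p_1''(1) = 2c, so c = -64.

-64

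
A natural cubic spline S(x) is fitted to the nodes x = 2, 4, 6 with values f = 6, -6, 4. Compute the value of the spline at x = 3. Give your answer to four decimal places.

Put M_i = S'' at the i-th knot. Here h = (2, 2) and Δ = (-6, 5), so the interior equations h_(i-1)·M_(i-1) + 2(h_(i-1)+h_i)·M_i + h_i·M_(i+1) = 6(Δ_i − Δ_(i-1)) read
  2·M_0 + 8·M_1 + 2·M_2 = 6(Δ_1 - Δ_0) = 66
Natural end conditions: M_0 = M_2 = 0.
Hence M_0 = 0, M_1 = 33/4, M_2 = 0.
On [2, 4], S(x) = 6 - 35/4·(x - 2) + 0·(x - 2)² + 11/16·(x - 2)³.
With (x - 2) = 1: S(3) = -33/16.

-2.0625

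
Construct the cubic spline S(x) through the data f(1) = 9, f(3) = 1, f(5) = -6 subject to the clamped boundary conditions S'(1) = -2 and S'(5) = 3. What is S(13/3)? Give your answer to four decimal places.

-5.9444

With m_i denoting the second derivative at x_i, h_i = 2, 2, and Δ_i = (y_(i+1) − y_i)/h_i = -4, -7/2:
  2·m_0 + 8·m_1 + 2·m_2 = 6(Δ_1 - Δ_0) = 3
Clamped end conditions give two more equations: 2h_0·m_0 + h_0·m_1 = 6(Δ_0 - S'(1)) = -12 and h_1·m_1 + 2h_1·m_2 = 6(S'(5) - Δ_1) = 39.
Solving: m_0 = -17/8, m_1 = -7/4, m_2 = 85/8.
On [3, 5], S(x) = 1 - 47/8·(x - 3) - 7/8·(x - 3)² + 33/32·(x - 3)³.
With (x - 3) = 4/3: S(13/3) = -107/18.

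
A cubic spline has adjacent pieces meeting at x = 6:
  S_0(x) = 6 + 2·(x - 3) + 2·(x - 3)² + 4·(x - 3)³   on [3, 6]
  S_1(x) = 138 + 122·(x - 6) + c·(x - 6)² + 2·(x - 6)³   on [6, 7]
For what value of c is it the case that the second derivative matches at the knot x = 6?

S_0''(x) = 4 + 24·(x - 3), so S_0''(6) = 76. On the right, S_1''(6) = 2c, so c = 38.

38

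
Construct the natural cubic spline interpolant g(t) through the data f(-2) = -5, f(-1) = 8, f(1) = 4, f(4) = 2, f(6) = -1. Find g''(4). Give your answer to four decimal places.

Write m_i for g''(x_i). With h_i = 1, 2, 3, 2 and divided differences Δ_i = 13, -2, -2/3, -3/2, the continuity of g' gives the tridiagonal system
  1·m_0 + 6·m_1 + 2·m_2 = 6(Δ_1 - Δ_0) = -90
  2·m_1 + 10·m_2 + 3·m_3 = 6(Δ_2 - Δ_1) = 8
  3·m_2 + 10·m_3 + 2·m_4 = 6(Δ_3 - Δ_2) = -5
Natural end conditions: m_0 = m_4 = 0.
Solving the tridiagonal system: m_0 = 0, m_1 = -4190/253, m_2 = 1185/253, m_3 = -482/253, m_4 = 0.

-1.9051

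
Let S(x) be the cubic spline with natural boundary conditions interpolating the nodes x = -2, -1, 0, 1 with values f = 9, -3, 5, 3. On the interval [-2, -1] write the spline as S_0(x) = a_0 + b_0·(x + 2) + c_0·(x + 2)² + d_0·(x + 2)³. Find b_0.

Write m_i for S''(x_i). With h_i = 1, 1, 1 and divided differences Δ_i = -12, 8, -2, the continuity of S' gives the tridiagonal system
  1·m_0 + 4·m_1 + 1·m_2 = 6(Δ_1 - Δ_0) = 120
  1·m_1 + 4·m_2 + 1·m_3 = 6(Δ_2 - Δ_1) = -60
Natural end conditions: m_0 = m_3 = 0.
Hence m_0 = 0, m_1 = 36, m_2 = -24, m_3 = 0.
On [-2, -1], with S_0(x) = a_0 + b_0·(x + 2) + c_0·(x + 2)² + d_0·(x + 2)³: c_0 = m_0/2 = 0, d_0 = (m_1 - m_0)/(6h_0) = 6, b_0 = Δ_0 - h_0(2m_0 + m_1)/6 = -18.

-18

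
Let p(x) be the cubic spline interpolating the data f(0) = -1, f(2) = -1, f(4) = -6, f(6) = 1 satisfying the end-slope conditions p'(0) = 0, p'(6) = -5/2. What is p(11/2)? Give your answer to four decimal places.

0.7938

Write σ_i for p''(x_i). With h_i = 2, 2, 2 and divided differences Δ_i = 0, -5/2, 7/2, the continuity of p' gives the tridiagonal system
  2·σ_0 + 8·σ_1 + 2·σ_2 = 6(Δ_1 - Δ_0) = -15
  2·σ_1 + 8·σ_2 + 2·σ_3 = 6(Δ_2 - Δ_1) = 36
Clamped end conditions give two more equations: 2h_0·σ_0 + h_0·σ_1 = 6(Δ_0 - p'(0)) = 0 and h_2·σ_2 + 2h_2·σ_3 = 6(p'(6) - Δ_2) = -36.
Solving the tridiagonal system: σ_0 = 71/30, σ_1 = -71/15, σ_2 = 136/15, σ_3 = -203/15.
On [4, 6], p(x) = -6 + 59/30·(x - 4) + 68/15·(x - 4)² - 113/60·(x - 4)³.
With (x - 4) = 3/2: p(11/2) = 127/160.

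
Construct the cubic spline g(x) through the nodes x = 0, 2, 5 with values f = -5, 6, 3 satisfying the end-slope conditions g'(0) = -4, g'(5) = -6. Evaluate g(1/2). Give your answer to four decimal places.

Put M_i = g'' at the i-th knot. Here h = (2, 3) and Δ = (11/2, -1), so the interior equations h_(i-1)·M_(i-1) + 2(h_(i-1)+h_i)·M_i + h_i·M_(i+1) = 6(Δ_i − Δ_(i-1)) read
  2·M_0 + 10·M_1 + 3·M_2 = 6(Δ_1 - Δ_0) = -39
Clamped end conditions give two more equations: 2h_0·M_0 + h_0·M_1 = 6(Δ_0 - g'(0)) = 57 and h_1·M_1 + 2h_1·M_2 = 6(g'(5) - Δ_1) = -30.
Solving: M_0 = 71/4, M_1 = -7, M_2 = -3/2.
On [0, 2], g(x) = -5 - 4·x + 71/8·x² - 33/16·x³.
With x = 1/2: g(1/2) = -645/128.

-5.0391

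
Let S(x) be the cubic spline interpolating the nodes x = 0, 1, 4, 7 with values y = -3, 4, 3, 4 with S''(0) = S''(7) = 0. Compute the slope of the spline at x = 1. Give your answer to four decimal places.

With σ_i denoting the second derivative at x_i, h_i = 1, 3, 3, and Δ_i = (y_(i+1) − y_i)/h_i = 7, -1/3, 1/3:
  1·σ_0 + 8·σ_1 + 3·σ_2 = 6(Δ_1 - Δ_0) = -44
  3·σ_1 + 12·σ_2 + 3·σ_3 = 6(Δ_2 - Δ_1) = 4
Natural end conditions: σ_0 = σ_3 = 0.
Solving the tridiagonal system: σ_0 = 0, σ_1 = -180/29, σ_2 = 164/87, σ_3 = 0.
On [1, 4], S'(x) = b_1 + 2c_1·(x - 1) + 3d_1·(x - 1)² with b_1 = Δ_1 - h_1(2σ_1 + σ_2)/6 = 143/29, c_1 = σ_1/2 = -90/29, d_1 = (σ_2 - σ_1)/(6h_1) = 352/783. So S'(1) = 143/29.

4.9310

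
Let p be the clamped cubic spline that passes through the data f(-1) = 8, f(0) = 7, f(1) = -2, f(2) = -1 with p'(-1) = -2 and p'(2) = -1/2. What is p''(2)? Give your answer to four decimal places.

-16.8000

Let M_i = p''(x_i). Step sizes h_i = 1, 1, 1; slopes of the chords Δ_i = (y_(i+1) - y_i)/h_i = -1, -9, 1.
  1·M_0 + 4·M_1 + 1·M_2 = 6(Δ_1 - Δ_0) = -48
  1·M_1 + 4·M_2 + 1·M_3 = 6(Δ_2 - Δ_1) = 60
Clamped end conditions give two more equations: 2h_0·M_0 + h_0·M_1 = 6(Δ_0 - p'(-1)) = 6 and h_2·M_2 + 2h_2·M_3 = 6(p'(2) - Δ_2) = -9.
Hence M_0 = 69/5, M_1 = -108/5, M_2 = 123/5, M_3 = -84/5.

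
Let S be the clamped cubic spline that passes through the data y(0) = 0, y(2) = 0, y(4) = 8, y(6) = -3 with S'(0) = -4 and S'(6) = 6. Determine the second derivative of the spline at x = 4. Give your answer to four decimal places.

Write M_i for S''(x_i). With h_i = 2, 2, 2 and divided differences Δ_i = 0, 4, -11/2, the continuity of S' gives the tridiagonal system
  2·M_0 + 8·M_1 + 2·M_2 = 6(Δ_1 - Δ_0) = 24
  2·M_1 + 8·M_2 + 2·M_3 = 6(Δ_2 - Δ_1) = -57
Clamped end conditions give two more equations: 2h_0·M_0 + h_0·M_1 = 6(Δ_0 - S'(0)) = 24 and h_2·M_2 + 2h_2·M_3 = 6(S'(6) - Δ_2) = 69.
Forward elimination and back-substitution give M_0 = 91/30, M_1 = 89/15, M_2 = -443/30, M_3 = 739/30.

-14.7667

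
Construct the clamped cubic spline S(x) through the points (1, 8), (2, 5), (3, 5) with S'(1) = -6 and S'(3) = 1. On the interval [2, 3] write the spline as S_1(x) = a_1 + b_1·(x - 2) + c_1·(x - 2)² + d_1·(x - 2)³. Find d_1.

0

Put m_i = S'' at the i-th knot. Here h = (1, 1) and Δ = (-3, 0), so the interior equations h_(i-1)·m_(i-1) + 2(h_(i-1)+h_i)·m_i + h_i·m_(i+1) = 6(Δ_i − Δ_(i-1)) read
  1·m_0 + 4·m_1 + 1·m_2 = 6(Δ_1 - Δ_0) = 18
Clamped end conditions give two more equations: 2h_0·m_0 + h_0·m_1 = 6(Δ_0 - S'(1)) = 18 and h_1·m_1 + 2h_1·m_2 = 6(S'(3) - Δ_1) = 6.
Hence m_0 = 8, m_1 = 2, m_2 = 2.
On [2, 3], with S_1(x) = a_1 + b_1·(x - 2) + c_1·(x - 2)² + d_1·(x - 2)³: c_1 = m_1/2 = 1, d_1 = (m_2 - m_1)/(6h_1) = 0, b_1 = Δ_1 - h_1(2m_1 + m_2)/6 = -1.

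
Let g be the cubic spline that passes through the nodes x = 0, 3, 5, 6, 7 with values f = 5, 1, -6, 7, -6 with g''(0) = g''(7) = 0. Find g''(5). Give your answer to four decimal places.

26.2804

Let σ_i = g''(x_i). Step sizes h_i = 3, 2, 1, 1; slopes of the chords Δ_i = (y_(i+1) - y_i)/h_i = -4/3, -7/2, 13, -13.
  3·σ_0 + 10·σ_1 + 2·σ_2 = 6(Δ_1 - Δ_0) = -13
  2·σ_1 + 6·σ_2 + 1·σ_3 = 6(Δ_2 - Δ_1) = 99
  1·σ_2 + 4·σ_3 + 1·σ_4 = 6(Δ_3 - Δ_2) = -156
Natural end conditions: σ_0 = σ_4 = 0.
Solving the tridiagonal system: σ_0 = 0, σ_1 = -1403/214, σ_2 = 2812/107, σ_3 = -4876/107, σ_4 = 0.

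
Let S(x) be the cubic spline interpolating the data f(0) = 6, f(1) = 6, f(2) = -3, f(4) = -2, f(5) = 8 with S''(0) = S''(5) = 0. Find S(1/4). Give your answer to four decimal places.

With M_i denoting the second derivative at x_i, h_i = 1, 1, 2, 1, and Δ_i = (y_(i+1) − y_i)/h_i = 0, -9, 1/2, 10:
  1·M_0 + 4·M_1 + 1·M_2 = 6(Δ_1 - Δ_0) = -54
  1·M_1 + 6·M_2 + 2·M_3 = 6(Δ_2 - Δ_1) = 57
  2·M_2 + 6·M_3 + 1·M_4 = 6(Δ_3 - Δ_2) = 57
Natural end conditions: M_0 = M_4 = 0.
Forward elimination and back-substitution give M_0 = 0, M_1 = -978/61, M_2 = 618/61, M_3 = 747/122, M_4 = 0.
On [0, 1], S(x) = 6 + 163/61·x + 0·x² - 163/61·x³.
With x = 1/4: S(1/4) = 25869/3904.

6.6263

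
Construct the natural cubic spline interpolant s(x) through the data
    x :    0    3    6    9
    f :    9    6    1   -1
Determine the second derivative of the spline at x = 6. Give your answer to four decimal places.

Put σ_i = s'' at the i-th knot. Here h = (3, 3, 3) and Δ = (-1, -5/3, -2/3), so the interior equations h_(i-1)·σ_(i-1) + 2(h_(i-1)+h_i)·σ_i + h_i·σ_(i+1) = 6(Δ_i − Δ_(i-1)) read
  3·σ_0 + 12·σ_1 + 3·σ_2 = 6(Δ_1 - Δ_0) = -4
  3·σ_1 + 12·σ_2 + 3·σ_3 = 6(Δ_2 - Δ_1) = 6
Natural end conditions: σ_0 = σ_3 = 0.
Solving: σ_0 = 0, σ_1 = -22/45, σ_2 = 28/45, σ_3 = 0.

0.6222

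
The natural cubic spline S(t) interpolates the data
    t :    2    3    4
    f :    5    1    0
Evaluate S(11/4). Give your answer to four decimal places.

1.7539

Write M_i for S''(x_i). With h_i = 1, 1 and divided differences Δ_i = -4, -1, the continuity of S' gives the tridiagonal system
  1·M_0 + 4·M_1 + 1·M_2 = 6(Δ_1 - Δ_0) = 18
Natural end conditions: M_0 = M_2 = 0.
Solving the tridiagonal system: M_0 = 0, M_1 = 9/2, M_2 = 0.
On [2, 3], S(t) = 5 - 19/4·(t - 2) + 0·(t - 2)² + 3/4·(t - 2)³.
With (t - 2) = 3/4: S(11/4) = 449/256.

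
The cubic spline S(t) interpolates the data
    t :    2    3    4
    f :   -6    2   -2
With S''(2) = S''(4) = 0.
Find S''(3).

With M_i denoting the second derivative at x_i, h_i = 1, 1, and Δ_i = (y_(i+1) − y_i)/h_i = 8, -4:
  1·M_0 + 4·M_1 + 1·M_2 = 6(Δ_1 - Δ_0) = -72
Natural end conditions: M_0 = M_2 = 0.
Solving the tridiagonal system: M_0 = 0, M_1 = -18, M_2 = 0.

-18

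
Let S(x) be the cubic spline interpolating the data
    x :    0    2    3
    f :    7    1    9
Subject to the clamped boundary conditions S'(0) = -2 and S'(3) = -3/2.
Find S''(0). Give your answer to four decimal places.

-12.3333

With M_i denoting the second derivative at x_i, h_i = 2, 1, and Δ_i = (y_(i+1) − y_i)/h_i = -3, 8:
  2·M_0 + 6·M_1 + 1·M_2 = 6(Δ_1 - Δ_0) = 66
Clamped end conditions give two more equations: 2h_0·M_0 + h_0·M_1 = 6(Δ_0 - S'(0)) = -6 and h_1·M_1 + 2h_1·M_2 = 6(S'(3) - Δ_1) = -57.
Hence M_0 = -37/3, M_1 = 65/3, M_2 = -118/3.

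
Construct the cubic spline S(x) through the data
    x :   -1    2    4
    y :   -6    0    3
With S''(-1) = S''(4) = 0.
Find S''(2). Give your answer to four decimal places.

Let M_i = S''(x_i). Step sizes h_i = 3, 2; slopes of the chords Δ_i = (y_(i+1) - y_i)/h_i = 2, 3/2.
  3·M_0 + 10·M_1 + 2·M_2 = 6(Δ_1 - Δ_0) = -3
Natural end conditions: M_0 = M_2 = 0.
Hence M_0 = 0, M_1 = -3/10, M_2 = 0.

-0.3000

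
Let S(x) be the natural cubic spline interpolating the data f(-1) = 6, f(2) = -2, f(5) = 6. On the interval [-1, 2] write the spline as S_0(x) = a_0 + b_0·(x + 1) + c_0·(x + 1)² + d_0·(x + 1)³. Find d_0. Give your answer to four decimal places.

0.1481

With M_i denoting the second derivative at x_i, h_i = 3, 3, and Δ_i = (y_(i+1) − y_i)/h_i = -8/3, 8/3:
  3·M_0 + 12·M_1 + 3·M_2 = 6(Δ_1 - Δ_0) = 32
Natural end conditions: M_0 = M_2 = 0.
Solving the tridiagonal system: M_0 = 0, M_1 = 8/3, M_2 = 0.
On [-1, 2], with S_0(x) = a_0 + b_0·(x + 1) + c_0·(x + 1)² + d_0·(x + 1)³: c_0 = M_0/2 = 0, d_0 = (M_1 - M_0)/(6h_0) = 4/27, b_0 = Δ_0 - h_0(2M_0 + M_1)/6 = -4.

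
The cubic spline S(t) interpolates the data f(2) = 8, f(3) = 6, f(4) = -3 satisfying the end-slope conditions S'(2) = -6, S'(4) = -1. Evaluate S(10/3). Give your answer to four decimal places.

With M_i denoting the second derivative at x_i, h_i = 1, 1, and Δ_i = (y_(i+1) − y_i)/h_i = -2, -9:
  1·M_0 + 4·M_1 + 1·M_2 = 6(Δ_1 - Δ_0) = -42
Clamped end conditions give two more equations: 2h_0·M_0 + h_0·M_1 = 6(Δ_0 - S'(2)) = 24 and h_1·M_1 + 2h_1·M_2 = 6(S'(4) - Δ_1) = 48.
Hence M_0 = 25, M_1 = -26, M_2 = 37.
On [3, 4], S(t) = 6 - 13/2·(t - 3) - 13·(t - 3)² + 21/2·(t - 3)³.
With (t - 3) = 1/3: S(10/3) = 25/9.

2.7778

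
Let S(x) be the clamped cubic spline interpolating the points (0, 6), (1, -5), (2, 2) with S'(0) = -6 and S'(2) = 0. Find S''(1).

48

Put M_i = S'' at the i-th knot. Here h = (1, 1) and Δ = (-11, 7), so the interior equations h_(i-1)·M_(i-1) + 2(h_(i-1)+h_i)·M_i + h_i·M_(i+1) = 6(Δ_i − Δ_(i-1)) read
  1·M_0 + 4·M_1 + 1·M_2 = 6(Δ_1 - Δ_0) = 108
Clamped end conditions give two more equations: 2h_0·M_0 + h_0·M_1 = 6(Δ_0 - S'(0)) = -30 and h_1·M_1 + 2h_1·M_2 = 6(S'(2) - Δ_1) = -42.
Solving: M_0 = -39, M_1 = 48, M_2 = -45.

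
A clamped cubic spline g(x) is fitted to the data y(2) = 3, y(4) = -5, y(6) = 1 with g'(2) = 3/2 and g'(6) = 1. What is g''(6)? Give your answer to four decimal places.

-8.3750

With m_i denoting the second derivative at x_i, h_i = 2, 2, and Δ_i = (y_(i+1) − y_i)/h_i = -4, 3:
  2·m_0 + 8·m_1 + 2·m_2 = 6(Δ_1 - Δ_0) = 42
Clamped end conditions give two more equations: 2h_0·m_0 + h_0·m_1 = 6(Δ_0 - g'(2)) = -33 and h_1·m_1 + 2h_1·m_2 = 6(g'(6) - Δ_1) = -12.
Hence m_0 = -109/8, m_1 = 43/4, m_2 = -67/8.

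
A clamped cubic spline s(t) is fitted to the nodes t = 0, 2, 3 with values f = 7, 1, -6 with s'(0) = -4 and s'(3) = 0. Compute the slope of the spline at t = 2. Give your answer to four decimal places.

-7.8333

Put M_i = s'' at the i-th knot. Here h = (2, 1) and Δ = (-3, -7), so the interior equations h_(i-1)·M_(i-1) + 2(h_(i-1)+h_i)·M_i + h_i·M_(i+1) = 6(Δ_i − Δ_(i-1)) read
  2·M_0 + 6·M_1 + 1·M_2 = 6(Δ_1 - Δ_0) = -24
Clamped end conditions give two more equations: 2h_0·M_0 + h_0·M_1 = 6(Δ_0 - s'(0)) = 6 and h_1·M_1 + 2h_1·M_2 = 6(s'(3) - Δ_1) = 42.
Solving: M_0 = 41/6, M_1 = -32/3, M_2 = 79/3.
On [2, 3], s'(t) = b_1 + 2c_1·(t - 2) + 3d_1·(t - 2)² with b_1 = Δ_1 - h_1(2M_1 + M_2)/6 = -47/6, c_1 = M_1/2 = -16/3, d_1 = (M_2 - M_1)/(6h_1) = 37/6. So s'(2) = -47/6.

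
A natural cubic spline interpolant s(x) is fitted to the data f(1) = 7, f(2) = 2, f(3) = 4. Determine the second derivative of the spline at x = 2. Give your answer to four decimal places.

Let M_i = s''(x_i). Step sizes h_i = 1, 1; slopes of the chords Δ_i = (y_(i+1) - y_i)/h_i = -5, 2.
  1·M_0 + 4·M_1 + 1·M_2 = 6(Δ_1 - Δ_0) = 42
Natural end conditions: M_0 = M_2 = 0.
Hence M_0 = 0, M_1 = 21/2, M_2 = 0.

10.5000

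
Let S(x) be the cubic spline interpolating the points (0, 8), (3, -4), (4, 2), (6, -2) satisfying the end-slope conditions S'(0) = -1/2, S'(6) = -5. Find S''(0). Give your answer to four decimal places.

-9.7143

Put σ_i = S'' at the i-th knot. Here h = (3, 1, 2) and Δ = (-4, 6, -2), so the interior equations h_(i-1)·σ_(i-1) + 2(h_(i-1)+h_i)·σ_i + h_i·σ_(i+1) = 6(Δ_i − Δ_(i-1)) read
  3·σ_0 + 8·σ_1 + 1·σ_2 = 6(Δ_1 - Δ_0) = 60
  1·σ_1 + 6·σ_2 + 2·σ_3 = 6(Δ_2 - Δ_1) = -48
Clamped end conditions give two more equations: 2h_0·σ_0 + h_0·σ_1 = 6(Δ_0 - S'(0)) = -21 and h_2·σ_2 + 2h_2·σ_3 = 6(S'(6) - Δ_2) = -18.
Forward elimination and back-substitution give σ_0 = -68/7, σ_1 = 87/7, σ_2 = -72/7, σ_3 = 9/14.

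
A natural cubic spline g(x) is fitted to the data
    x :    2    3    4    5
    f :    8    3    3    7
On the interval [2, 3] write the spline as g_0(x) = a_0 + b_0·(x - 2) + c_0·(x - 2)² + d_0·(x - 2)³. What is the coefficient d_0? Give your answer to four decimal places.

Write σ_i for g''(x_i). With h_i = 1, 1, 1 and divided differences Δ_i = -5, 0, 4, the continuity of g' gives the tridiagonal system
  1·σ_0 + 4·σ_1 + 1·σ_2 = 6(Δ_1 - Δ_0) = 30
  1·σ_1 + 4·σ_2 + 1·σ_3 = 6(Δ_2 - Δ_1) = 24
Natural end conditions: σ_0 = σ_3 = 0.
Solving: σ_0 = 0, σ_1 = 32/5, σ_2 = 22/5, σ_3 = 0.
On [2, 3], with g_0(x) = a_0 + b_0·(x - 2) + c_0·(x - 2)² + d_0·(x - 2)³: c_0 = σ_0/2 = 0, d_0 = (σ_1 - σ_0)/(6h_0) = 16/15, b_0 = Δ_0 - h_0(2σ_0 + σ_1)/6 = -91/15.

1.0667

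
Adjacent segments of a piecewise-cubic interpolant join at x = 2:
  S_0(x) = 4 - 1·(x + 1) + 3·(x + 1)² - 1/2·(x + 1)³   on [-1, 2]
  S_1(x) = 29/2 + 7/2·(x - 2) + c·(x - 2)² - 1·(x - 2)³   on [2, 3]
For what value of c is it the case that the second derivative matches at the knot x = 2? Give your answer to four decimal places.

-1.5000

S_0''(x) = 6 - 3·(x + 1), so S_0''(2) = -3. On the right, S_1''(2) = 2c, so c = -3/2.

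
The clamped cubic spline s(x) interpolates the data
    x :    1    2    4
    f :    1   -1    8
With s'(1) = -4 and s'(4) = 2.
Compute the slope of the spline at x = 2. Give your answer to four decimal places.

Write m_i for s''(x_i). With h_i = 1, 2 and divided differences Δ_i = -2, 9/2, the continuity of s' gives the tridiagonal system
  1·m_0 + 6·m_1 + 2·m_2 = 6(Δ_1 - Δ_0) = 39
Clamped end conditions give two more equations: 2h_0·m_0 + h_0·m_1 = 6(Δ_0 - s'(1)) = 12 and h_1·m_1 + 2h_1·m_2 = 6(s'(4) - Δ_1) = -15.
Hence m_0 = 3/2, m_1 = 9, m_2 = -33/4.
On [2, 4], s'(x) = b_1 + 2c_1·(x - 2) + 3d_1·(x - 2)² with b_1 = Δ_1 - h_1(2m_1 + m_2)/6 = 5/4, c_1 = m_1/2 = 9/2, d_1 = (m_2 - m_1)/(6h_1) = -23/16. So s'(2) = 5/4.

1.2500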